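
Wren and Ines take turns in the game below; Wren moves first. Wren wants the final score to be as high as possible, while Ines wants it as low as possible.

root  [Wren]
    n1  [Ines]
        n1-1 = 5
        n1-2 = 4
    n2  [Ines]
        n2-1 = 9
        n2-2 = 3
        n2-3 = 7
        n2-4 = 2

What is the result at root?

n1 (Ines): min(5, 4) = 4
n2 (Ines): min(9, 3, 7, 2) = 2
root (Wren): max(4, 2) = 4

4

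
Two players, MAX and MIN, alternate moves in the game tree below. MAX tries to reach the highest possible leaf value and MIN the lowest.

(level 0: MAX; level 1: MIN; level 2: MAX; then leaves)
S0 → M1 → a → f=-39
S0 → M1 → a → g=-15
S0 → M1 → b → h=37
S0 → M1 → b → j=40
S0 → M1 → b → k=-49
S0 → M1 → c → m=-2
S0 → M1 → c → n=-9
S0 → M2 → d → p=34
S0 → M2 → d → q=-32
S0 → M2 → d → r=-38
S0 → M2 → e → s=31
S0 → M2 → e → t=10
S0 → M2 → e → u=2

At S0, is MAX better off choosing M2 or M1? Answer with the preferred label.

d (MAX): max(34, -32, -38) = 34
e (MAX): max(31, 10, 2) = 31
M2 (MIN): min(34, 31) = 31
a (MAX): max(-39, -15) = -15
b (MAX): max(37, 40, -49) = 40
c (MAX): max(-2, -9) = -2
M1 (MIN): min(-15, 40, -2) = -15
MAX prefers the higher value; M2=31, M1=-15. M2 is better since 31 > -15.

M2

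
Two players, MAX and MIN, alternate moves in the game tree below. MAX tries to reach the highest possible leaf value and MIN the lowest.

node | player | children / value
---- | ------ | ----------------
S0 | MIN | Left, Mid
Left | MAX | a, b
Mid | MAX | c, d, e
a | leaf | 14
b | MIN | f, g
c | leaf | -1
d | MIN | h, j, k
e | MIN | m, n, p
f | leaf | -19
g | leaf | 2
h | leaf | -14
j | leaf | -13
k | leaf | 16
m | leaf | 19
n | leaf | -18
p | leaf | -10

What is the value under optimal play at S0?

b (MIN): min(-19, 2) = -19
Left (MAX): max(14, -19) = 14
d (MIN): min(-14, -13, 16) = -14
e (MIN): min(19, -18, -10) = -18
Mid (MAX): max(-1, -14, -18) = -1
S0 (MIN): min(14, -1) = -1

-1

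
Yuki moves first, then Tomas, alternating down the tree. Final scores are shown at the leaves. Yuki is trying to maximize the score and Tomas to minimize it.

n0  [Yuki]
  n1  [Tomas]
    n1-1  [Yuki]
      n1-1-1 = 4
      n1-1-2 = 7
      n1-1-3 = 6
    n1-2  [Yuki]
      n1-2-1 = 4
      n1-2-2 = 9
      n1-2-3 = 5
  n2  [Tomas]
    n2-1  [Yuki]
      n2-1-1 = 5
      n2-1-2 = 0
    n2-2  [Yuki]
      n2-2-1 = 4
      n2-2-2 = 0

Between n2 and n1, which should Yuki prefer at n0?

n2-1 (Yuki): max(5, 0) = 5
n2-2 (Yuki): max(4, 0) = 4
n2 (Tomas): min(5, 4) = 4
n1-1 (Yuki): max(4, 7, 6) = 7
n1-2 (Yuki): max(4, 9, 5) = 9
n1 (Tomas): min(7, 9) = 7
Yuki prefers the higher value; n2=4, n1=7. n1 is better since 7 > 4.

n1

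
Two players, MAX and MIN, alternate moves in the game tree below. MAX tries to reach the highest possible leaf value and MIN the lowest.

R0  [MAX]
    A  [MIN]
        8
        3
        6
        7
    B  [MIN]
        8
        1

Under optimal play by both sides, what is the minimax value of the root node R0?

A (MIN): min(8, 3, 6, 7) = 3
B (MIN): min(8, 1) = 1
R0 (MAX): max(3, 1) = 3

3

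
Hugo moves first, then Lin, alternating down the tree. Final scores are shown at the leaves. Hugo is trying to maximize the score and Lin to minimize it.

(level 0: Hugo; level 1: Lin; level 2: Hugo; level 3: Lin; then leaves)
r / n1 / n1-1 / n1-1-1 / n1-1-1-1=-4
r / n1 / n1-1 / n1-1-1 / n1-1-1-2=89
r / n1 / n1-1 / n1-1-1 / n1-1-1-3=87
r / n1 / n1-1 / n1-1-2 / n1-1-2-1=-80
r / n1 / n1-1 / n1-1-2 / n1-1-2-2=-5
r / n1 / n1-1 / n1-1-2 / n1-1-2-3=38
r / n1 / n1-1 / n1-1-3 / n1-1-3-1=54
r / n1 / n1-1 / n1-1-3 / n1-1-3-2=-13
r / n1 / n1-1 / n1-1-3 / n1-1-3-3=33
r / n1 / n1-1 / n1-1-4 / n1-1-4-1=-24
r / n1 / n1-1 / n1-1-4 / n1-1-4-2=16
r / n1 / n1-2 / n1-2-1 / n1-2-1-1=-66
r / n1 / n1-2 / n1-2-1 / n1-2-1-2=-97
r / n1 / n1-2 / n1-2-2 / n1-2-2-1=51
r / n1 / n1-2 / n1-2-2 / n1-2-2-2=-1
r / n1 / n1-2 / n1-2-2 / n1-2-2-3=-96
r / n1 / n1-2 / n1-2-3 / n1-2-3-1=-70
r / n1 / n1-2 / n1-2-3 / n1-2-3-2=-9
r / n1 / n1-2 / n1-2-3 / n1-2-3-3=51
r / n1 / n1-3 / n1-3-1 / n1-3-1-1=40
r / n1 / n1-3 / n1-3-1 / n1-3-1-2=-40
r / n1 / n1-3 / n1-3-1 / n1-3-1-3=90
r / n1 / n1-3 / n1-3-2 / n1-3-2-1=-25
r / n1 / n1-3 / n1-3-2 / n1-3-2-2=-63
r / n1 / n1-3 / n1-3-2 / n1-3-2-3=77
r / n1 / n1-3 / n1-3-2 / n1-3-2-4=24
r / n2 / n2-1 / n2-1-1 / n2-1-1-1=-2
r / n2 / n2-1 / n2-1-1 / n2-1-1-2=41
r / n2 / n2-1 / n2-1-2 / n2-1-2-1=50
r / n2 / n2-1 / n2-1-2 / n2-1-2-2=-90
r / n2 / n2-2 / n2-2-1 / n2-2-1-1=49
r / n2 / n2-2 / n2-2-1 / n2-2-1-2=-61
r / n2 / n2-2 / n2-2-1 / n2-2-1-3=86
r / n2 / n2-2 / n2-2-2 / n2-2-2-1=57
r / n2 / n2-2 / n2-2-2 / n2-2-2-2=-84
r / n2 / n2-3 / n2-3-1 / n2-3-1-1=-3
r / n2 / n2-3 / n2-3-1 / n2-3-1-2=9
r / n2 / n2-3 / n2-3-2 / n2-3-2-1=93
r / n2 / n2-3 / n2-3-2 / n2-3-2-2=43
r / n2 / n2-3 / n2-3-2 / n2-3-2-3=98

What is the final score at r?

-61

n1-1-1 (Lin): min(-4, 89, 87) = -4
n1-1-2 (Lin): min(-80, -5, 38) = -80
n1-1-3 (Lin): min(54, -13, 33) = -13
n1-1-4 (Lin): min(-24, 16) = -24
n1-1 (Hugo): max(-4, -80, -13, -24) = -4
n1-2-1 (Lin): min(-66, -97) = -97
n1-2-2 (Lin): min(51, -1, -96) = -96
n1-2-3 (Lin): min(-70, -9, 51) = -70
n1-2 (Hugo): max(-97, -96, -70) = -70
n1-3-1 (Lin): min(40, -40, 90) = -40
n1-3-2 (Lin): min(-25, -63, 77, 24) = -63
n1-3 (Hugo): max(-40, -63) = -40
n1 (Lin): min(-4, -70, -40) = -70
n2-1-1 (Lin): min(-2, 41) = -2
n2-1-2 (Lin): min(50, -90) = -90
n2-1 (Hugo): max(-2, -90) = -2
n2-2-1 (Lin): min(49, -61, 86) = -61
n2-2-2 (Lin): min(57, -84) = -84
n2-2 (Hugo): max(-61, -84) = -61
n2-3-1 (Lin): min(-3, 9) = -3
n2-3-2 (Lin): min(93, 43, 98) = 43
n2-3 (Hugo): max(-3, 43) = 43
n2 (Lin): min(-2, -61, 43) = -61
r (Hugo): max(-70, -61) = -61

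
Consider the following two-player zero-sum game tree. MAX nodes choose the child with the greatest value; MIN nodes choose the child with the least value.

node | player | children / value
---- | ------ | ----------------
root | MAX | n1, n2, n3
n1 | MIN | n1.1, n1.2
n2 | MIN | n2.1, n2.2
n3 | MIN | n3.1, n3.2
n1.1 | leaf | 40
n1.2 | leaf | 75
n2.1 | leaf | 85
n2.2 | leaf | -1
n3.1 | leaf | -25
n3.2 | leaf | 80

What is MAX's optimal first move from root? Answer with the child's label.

n1 (MIN): min(40, 75) = 40
n2 (MIN): min(85, -1) = -1
n3 (MIN): min(-25, 80) = -25
root (MAX): max(40, -1, -25) = 40
MAX at root wants the highest of {n1=40, n2=-1, n3=-25}, so chooses n1.

n1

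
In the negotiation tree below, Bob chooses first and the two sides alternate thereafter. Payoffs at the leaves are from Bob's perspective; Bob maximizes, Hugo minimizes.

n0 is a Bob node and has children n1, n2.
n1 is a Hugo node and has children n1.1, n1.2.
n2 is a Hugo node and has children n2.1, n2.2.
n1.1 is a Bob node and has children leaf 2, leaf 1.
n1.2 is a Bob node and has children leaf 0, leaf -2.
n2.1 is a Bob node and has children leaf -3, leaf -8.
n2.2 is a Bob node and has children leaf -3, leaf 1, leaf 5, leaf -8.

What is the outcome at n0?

n1.1 (Bob): max(2, 1) = 2
n1.2 (Bob): max(0, -2) = 0
n1 (Hugo): min(2, 0) = 0
n2.1 (Bob): max(-3, -8) = -3
n2.2 (Bob): max(-3, 1, 5, -8) = 5
n2 (Hugo): min(-3, 5) = -3
n0 (Bob): max(0, -3) = 0

0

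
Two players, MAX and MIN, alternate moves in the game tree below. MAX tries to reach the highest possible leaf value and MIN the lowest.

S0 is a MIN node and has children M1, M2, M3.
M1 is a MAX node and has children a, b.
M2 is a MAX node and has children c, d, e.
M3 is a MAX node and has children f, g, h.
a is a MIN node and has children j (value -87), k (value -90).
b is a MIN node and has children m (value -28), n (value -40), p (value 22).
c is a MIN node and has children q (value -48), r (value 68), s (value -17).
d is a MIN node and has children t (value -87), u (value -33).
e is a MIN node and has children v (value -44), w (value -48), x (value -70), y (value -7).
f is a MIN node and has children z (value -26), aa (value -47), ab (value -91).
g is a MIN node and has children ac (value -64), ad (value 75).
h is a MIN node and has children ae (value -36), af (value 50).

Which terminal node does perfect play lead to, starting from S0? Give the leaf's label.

q

a (MIN): min(-87, -90) = -90
b (MIN): min(-28, -40, 22) = -40
M1 (MAX): max(-90, -40) = -40
c (MIN): min(-48, 68, -17) = -48
d (MIN): min(-87, -33) = -87
e (MIN): min(-44, -48, -70, -7) = -70
M2 (MAX): max(-48, -87, -70) = -48
f (MIN): min(-26, -47, -91) = -91
g (MIN): min(-64, 75) = -64
h (MIN): min(-36, 50) = -36
M3 (MAX): max(-91, -64, -36) = -36
S0 (MIN): min(-40, -48, -36) = -48
At S0, MIN picks M2 (lowest: -48).
At M2, MAX picks c (highest: -48).
At c, MIN picks q (lowest: -48).
Terminal value -48.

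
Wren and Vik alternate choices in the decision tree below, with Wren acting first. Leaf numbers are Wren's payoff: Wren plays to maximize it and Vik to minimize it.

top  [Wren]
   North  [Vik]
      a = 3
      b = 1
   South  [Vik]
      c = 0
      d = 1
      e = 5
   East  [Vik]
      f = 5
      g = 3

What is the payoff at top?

North (Vik): min(3, 1) = 1
South (Vik): min(0, 1, 5) = 0
East (Vik): min(5, 3) = 3
top (Wren): max(1, 0, 3) = 3

3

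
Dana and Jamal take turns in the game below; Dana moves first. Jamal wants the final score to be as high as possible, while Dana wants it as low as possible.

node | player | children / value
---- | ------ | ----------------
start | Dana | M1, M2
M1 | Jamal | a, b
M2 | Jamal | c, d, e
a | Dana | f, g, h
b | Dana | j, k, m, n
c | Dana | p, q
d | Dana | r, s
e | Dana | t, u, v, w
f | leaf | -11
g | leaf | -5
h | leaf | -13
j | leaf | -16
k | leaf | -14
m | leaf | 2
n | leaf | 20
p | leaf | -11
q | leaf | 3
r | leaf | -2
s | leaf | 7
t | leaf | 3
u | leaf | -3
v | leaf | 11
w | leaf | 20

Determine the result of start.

-13

a (Dana): min(-11, -5, -13) = -13
b (Dana): min(-16, -14, 2, 20) = -16
M1 (Jamal): max(-13, -16) = -13
c (Dana): min(-11, 3) = -11
d (Dana): min(-2, 7) = -2
e (Dana): min(3, -3, 11, 20) = -3
M2 (Jamal): max(-11, -2, -3) = -2
start (Dana): min(-13, -2) = -13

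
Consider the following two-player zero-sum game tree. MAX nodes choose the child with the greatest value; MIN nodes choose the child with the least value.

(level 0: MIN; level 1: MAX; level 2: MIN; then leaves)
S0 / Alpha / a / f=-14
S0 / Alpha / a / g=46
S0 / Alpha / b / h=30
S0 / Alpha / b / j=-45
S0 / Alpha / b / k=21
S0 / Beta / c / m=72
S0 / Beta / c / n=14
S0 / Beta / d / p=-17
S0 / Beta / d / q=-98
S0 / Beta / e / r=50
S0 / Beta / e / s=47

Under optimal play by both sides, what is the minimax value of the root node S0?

-14

a (MIN): min(-14, 46) = -14
b (MIN): min(30, -45, 21) = -45
Alpha (MAX): max(-14, -45) = -14
c (MIN): min(72, 14) = 14
d (MIN): min(-17, -98) = -98
e (MIN): min(50, 47) = 47
Beta (MAX): max(14, -98, 47) = 47
S0 (MIN): min(-14, 47) = -14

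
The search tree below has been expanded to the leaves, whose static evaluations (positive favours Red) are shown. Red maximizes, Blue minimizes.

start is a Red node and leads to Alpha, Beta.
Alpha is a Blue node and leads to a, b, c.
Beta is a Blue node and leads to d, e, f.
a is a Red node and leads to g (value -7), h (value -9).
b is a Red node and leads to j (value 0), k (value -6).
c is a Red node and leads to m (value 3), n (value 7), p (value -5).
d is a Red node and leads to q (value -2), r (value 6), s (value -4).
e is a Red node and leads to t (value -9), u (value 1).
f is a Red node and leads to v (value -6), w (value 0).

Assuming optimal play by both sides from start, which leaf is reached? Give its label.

w

a (Red): max(-7, -9) = -7
b (Red): max(0, -6) = 0
c (Red): max(3, 7, -5) = 7
Alpha (Blue): min(-7, 0, 7) = -7
d (Red): max(-2, 6, -4) = 6
e (Red): max(-9, 1) = 1
f (Red): max(-6, 0) = 0
Beta (Blue): min(6, 1, 0) = 0
start (Red): max(-7, 0) = 0
At start, Red picks Beta (highest: 0).
At Beta, Blue picks f (lowest: 0).
At f, Red picks w (highest: 0).
Terminal value 0.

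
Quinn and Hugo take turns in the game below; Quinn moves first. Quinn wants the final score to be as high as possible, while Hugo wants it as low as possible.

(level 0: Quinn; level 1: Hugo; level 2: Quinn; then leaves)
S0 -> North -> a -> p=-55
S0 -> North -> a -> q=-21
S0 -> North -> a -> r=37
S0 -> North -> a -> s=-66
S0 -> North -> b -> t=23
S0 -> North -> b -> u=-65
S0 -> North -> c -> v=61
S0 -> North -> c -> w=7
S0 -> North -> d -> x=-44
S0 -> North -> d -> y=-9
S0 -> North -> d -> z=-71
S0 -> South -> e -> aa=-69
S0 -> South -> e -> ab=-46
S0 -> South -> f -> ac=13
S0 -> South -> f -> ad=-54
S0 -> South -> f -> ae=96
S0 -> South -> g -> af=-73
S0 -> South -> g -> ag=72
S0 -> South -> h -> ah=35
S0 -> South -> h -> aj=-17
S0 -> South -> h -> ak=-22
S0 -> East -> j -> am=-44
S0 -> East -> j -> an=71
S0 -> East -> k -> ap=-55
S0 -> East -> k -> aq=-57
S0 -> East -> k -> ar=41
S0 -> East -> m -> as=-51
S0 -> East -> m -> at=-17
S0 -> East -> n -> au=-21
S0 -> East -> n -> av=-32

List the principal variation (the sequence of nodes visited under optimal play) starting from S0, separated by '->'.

a (Quinn): max(-55, -21, 37, -66) = 37
b (Quinn): max(23, -65) = 23
c (Quinn): max(61, 7) = 61
d (Quinn): max(-44, -9, -71) = -9
North (Hugo): min(37, 23, 61, -9) = -9
e (Quinn): max(-69, -46) = -46
f (Quinn): max(13, -54, 96) = 96
g (Quinn): max(-73, 72) = 72
h (Quinn): max(35, -17, -22) = 35
South (Hugo): min(-46, 96, 72, 35) = -46
j (Quinn): max(-44, 71) = 71
k (Quinn): max(-55, -57, 41) = 41
m (Quinn): max(-51, -17) = -17
n (Quinn): max(-21, -32) = -21
East (Hugo): min(71, 41, -17, -21) = -21
S0 (Quinn): max(-9, -46, -21) = -9
At S0, Quinn picks North (highest: -9).
At North, Hugo picks d (lowest: -9).
At d, Quinn picks y (highest: -9).
Terminal value -9.

S0 -> North -> d -> y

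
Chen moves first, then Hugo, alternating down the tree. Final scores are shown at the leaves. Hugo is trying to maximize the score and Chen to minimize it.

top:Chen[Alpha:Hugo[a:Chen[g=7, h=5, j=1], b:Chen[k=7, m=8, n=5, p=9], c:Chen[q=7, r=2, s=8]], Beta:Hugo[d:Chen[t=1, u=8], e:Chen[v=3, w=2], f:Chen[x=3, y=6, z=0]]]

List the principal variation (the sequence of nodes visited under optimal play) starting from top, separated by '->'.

top -> Beta -> e -> w

a (Chen): min(7, 5, 1) = 1
b (Chen): min(7, 8, 5, 9) = 5
c (Chen): min(7, 2, 8) = 2
Alpha (Hugo): max(1, 5, 2) = 5
d (Chen): min(1, 8) = 1
e (Chen): min(3, 2) = 2
f (Chen): min(3, 6, 0) = 0
Beta (Hugo): max(1, 2, 0) = 2
top (Chen): min(5, 2) = 2
At top, Chen picks Beta (lowest: 2).
At Beta, Hugo picks e (highest: 2).
At e, Chen picks w (lowest: 2).
Terminal value 2.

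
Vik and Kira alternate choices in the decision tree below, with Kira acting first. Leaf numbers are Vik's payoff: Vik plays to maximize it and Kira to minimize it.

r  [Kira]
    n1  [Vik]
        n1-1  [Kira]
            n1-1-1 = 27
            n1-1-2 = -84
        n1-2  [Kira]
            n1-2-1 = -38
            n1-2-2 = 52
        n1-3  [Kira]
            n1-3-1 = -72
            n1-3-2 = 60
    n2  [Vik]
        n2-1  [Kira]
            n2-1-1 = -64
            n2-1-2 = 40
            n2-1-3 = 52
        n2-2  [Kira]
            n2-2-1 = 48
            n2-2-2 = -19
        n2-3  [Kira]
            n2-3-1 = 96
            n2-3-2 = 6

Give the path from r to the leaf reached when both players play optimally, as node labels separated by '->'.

n1-1 (Kira): min(27, -84) = -84
n1-2 (Kira): min(-38, 52) = -38
n1-3 (Kira): min(-72, 60) = -72
n1 (Vik): max(-84, -38, -72) = -38
n2-1 (Kira): min(-64, 40, 52) = -64
n2-2 (Kira): min(48, -19) = -19
n2-3 (Kira): min(96, 6) = 6
n2 (Vik): max(-64, -19, 6) = 6
r (Kira): min(-38, 6) = -38
At r, Kira picks n1 (lowest: -38).
At n1, Vik picks n1-2 (highest: -38).
At n1-2, Kira picks n1-2-1 (lowest: -38).
Terminal value -38.

r -> n1 -> n1-2 -> n1-2-1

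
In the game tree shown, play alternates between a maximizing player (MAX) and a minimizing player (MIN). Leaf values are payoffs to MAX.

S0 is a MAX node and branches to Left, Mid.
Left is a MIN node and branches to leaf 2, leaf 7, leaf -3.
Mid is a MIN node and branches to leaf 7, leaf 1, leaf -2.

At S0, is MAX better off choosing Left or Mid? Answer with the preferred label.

Left (MIN): min(2, 7, -3) = -3
Mid (MIN): min(7, 1, -2) = -2
MAX prefers the higher value; Left=-3, Mid=-2. Mid is better since -2 > -3.

Mid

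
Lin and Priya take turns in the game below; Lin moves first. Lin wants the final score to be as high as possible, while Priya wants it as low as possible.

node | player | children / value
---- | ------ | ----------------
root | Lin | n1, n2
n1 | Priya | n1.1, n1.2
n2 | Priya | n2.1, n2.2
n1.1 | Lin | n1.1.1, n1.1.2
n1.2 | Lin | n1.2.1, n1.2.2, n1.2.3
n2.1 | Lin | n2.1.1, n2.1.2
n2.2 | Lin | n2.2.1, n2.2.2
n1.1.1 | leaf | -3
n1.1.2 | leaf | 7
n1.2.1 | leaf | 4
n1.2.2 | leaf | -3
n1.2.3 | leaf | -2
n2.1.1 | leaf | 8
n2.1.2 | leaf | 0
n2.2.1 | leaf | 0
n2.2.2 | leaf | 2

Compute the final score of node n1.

4

n1.1 (Lin): max(-3, 7) = 7
n1.2 (Lin): max(4, -3, -2) = 4
n1 (Priya): min(7, 4) = 4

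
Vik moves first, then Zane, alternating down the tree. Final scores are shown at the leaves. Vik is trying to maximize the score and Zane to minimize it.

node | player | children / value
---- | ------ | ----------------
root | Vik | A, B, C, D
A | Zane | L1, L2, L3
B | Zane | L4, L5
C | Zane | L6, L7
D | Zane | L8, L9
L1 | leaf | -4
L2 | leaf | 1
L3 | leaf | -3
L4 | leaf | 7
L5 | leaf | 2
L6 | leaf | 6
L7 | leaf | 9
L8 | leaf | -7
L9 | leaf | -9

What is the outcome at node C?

C (Zane): min(6, 9) = 6

6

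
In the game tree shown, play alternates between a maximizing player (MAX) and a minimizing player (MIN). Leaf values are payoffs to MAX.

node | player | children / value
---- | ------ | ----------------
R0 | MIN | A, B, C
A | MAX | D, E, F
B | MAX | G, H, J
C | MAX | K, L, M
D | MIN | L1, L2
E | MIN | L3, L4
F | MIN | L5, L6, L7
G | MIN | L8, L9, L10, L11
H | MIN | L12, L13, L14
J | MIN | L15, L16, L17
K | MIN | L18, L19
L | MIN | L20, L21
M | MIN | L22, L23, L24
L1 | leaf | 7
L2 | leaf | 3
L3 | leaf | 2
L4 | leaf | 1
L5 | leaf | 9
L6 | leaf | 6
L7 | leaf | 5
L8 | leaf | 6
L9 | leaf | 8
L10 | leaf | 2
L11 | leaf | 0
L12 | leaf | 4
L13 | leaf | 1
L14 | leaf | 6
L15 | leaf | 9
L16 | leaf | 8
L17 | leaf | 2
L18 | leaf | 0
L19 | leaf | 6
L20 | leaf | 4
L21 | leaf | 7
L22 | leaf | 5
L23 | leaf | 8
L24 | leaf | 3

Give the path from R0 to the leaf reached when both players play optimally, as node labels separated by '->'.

R0 -> B -> J -> L17

D (MIN): min(7, 3) = 3
E (MIN): min(2, 1) = 1
F (MIN): min(9, 6, 5) = 5
A (MAX): max(3, 1, 5) = 5
G (MIN): min(6, 8, 2, 0) = 0
H (MIN): min(4, 1, 6) = 1
J (MIN): min(9, 8, 2) = 2
B (MAX): max(0, 1, 2) = 2
K (MIN): min(0, 6) = 0
L (MIN): min(4, 7) = 4
M (MIN): min(5, 8, 3) = 3
C (MAX): max(0, 4, 3) = 4
R0 (MIN): min(5, 2, 4) = 2
At R0, MIN picks B (lowest: 2).
At B, MAX picks J (highest: 2).
At J, MIN picks L17 (lowest: 2).
Terminal value 2.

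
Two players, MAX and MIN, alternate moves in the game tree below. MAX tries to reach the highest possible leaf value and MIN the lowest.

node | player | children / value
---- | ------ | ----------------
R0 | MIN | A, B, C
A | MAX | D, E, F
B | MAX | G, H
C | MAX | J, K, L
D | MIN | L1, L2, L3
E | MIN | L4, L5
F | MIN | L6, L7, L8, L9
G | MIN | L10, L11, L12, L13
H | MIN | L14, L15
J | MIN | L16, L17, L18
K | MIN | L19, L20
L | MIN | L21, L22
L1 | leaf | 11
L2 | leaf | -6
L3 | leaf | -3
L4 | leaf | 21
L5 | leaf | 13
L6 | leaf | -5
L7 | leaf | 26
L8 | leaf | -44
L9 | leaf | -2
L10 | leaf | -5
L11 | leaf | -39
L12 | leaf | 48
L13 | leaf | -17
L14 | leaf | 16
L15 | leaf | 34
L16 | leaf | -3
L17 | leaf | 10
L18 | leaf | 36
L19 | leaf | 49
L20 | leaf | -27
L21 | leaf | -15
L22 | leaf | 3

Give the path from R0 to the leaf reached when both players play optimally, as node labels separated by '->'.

D (MIN): min(11, -6, -3) = -6
E (MIN): min(21, 13) = 13
F (MIN): min(-5, 26, -44, -2) = -44
A (MAX): max(-6, 13, -44) = 13
G (MIN): min(-5, -39, 48, -17) = -39
H (MIN): min(16, 34) = 16
B (MAX): max(-39, 16) = 16
J (MIN): min(-3, 10, 36) = -3
K (MIN): min(49, -27) = -27
L (MIN): min(-15, 3) = -15
C (MAX): max(-3, -27, -15) = -3
R0 (MIN): min(13, 16, -3) = -3
At R0, MIN picks C (lowest: -3).
At C, MAX picks J (highest: -3).
At J, MIN picks L16 (lowest: -3).
Terminal value -3.

R0 -> C -> J -> L16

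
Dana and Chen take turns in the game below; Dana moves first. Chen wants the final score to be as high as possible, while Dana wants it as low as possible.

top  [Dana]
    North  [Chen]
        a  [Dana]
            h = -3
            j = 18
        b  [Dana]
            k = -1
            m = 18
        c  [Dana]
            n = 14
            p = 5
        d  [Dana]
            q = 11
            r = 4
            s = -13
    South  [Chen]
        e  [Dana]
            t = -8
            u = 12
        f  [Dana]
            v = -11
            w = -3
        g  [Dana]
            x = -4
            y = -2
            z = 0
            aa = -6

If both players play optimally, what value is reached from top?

-6

a (Dana): min(-3, 18) = -3
b (Dana): min(-1, 18) = -1
c (Dana): min(14, 5) = 5
d (Dana): min(11, 4, -13) = -13
North (Chen): max(-3, -1, 5, -13) = 5
e (Dana): min(-8, 12) = -8
f (Dana): min(-11, -3) = -11
g (Dana): min(-4, -2, 0, -6) = -6
South (Chen): max(-8, -11, -6) = -6
top (Dana): min(5, -6) = -6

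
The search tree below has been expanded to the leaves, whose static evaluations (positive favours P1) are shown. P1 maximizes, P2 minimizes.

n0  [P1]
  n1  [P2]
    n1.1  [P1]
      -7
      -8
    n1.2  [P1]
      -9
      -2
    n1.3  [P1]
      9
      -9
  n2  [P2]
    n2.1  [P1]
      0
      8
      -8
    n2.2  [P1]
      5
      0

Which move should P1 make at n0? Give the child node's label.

n1.1 (P1): max(-7, -8) = -7
n1.2 (P1): max(-9, -2) = -2
n1.3 (P1): max(9, -9) = 9
n1 (P2): min(-7, -2, 9) = -7
n2.1 (P1): max(0, 8, -8) = 8
n2.2 (P1): max(5, 0) = 5
n2 (P2): min(8, 5) = 5
n0 (P1): max(-7, 5) = 5
P1 at n0 wants the highest of {n1=-7, n2=5}, so chooses n2.

n2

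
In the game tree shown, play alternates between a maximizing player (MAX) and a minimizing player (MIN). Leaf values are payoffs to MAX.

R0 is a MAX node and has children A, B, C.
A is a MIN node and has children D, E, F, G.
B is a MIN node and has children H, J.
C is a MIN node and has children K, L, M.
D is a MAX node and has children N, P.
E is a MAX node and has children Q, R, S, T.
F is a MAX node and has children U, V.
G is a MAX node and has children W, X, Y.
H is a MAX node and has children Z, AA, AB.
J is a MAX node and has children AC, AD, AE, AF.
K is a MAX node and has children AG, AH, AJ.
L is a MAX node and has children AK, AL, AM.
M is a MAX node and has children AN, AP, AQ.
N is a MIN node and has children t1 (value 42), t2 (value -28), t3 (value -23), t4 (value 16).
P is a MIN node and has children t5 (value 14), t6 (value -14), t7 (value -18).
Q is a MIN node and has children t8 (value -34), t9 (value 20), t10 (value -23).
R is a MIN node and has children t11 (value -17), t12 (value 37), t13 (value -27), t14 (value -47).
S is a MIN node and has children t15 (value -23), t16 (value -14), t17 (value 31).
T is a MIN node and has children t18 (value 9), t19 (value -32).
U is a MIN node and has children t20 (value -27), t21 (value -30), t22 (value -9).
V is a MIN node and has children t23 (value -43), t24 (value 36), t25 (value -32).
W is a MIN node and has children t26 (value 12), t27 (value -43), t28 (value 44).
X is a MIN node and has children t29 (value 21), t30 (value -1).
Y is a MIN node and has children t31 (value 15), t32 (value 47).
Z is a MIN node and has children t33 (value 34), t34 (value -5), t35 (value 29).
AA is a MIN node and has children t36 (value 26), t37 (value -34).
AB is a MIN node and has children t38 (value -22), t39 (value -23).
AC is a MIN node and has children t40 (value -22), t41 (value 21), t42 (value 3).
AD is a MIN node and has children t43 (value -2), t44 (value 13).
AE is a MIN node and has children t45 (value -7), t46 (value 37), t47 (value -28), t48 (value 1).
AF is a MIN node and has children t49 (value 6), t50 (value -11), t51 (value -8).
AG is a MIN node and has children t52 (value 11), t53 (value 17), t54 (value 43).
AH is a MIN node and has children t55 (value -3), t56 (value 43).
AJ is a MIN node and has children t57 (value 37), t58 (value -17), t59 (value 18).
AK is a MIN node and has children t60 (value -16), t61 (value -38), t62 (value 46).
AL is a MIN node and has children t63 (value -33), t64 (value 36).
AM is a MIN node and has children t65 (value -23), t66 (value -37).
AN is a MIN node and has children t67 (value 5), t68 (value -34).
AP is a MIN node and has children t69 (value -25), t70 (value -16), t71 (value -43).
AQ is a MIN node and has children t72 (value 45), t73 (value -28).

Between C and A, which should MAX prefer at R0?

AG (MIN): min(11, 17, 43) = 11
AH (MIN): min(-3, 43) = -3
AJ (MIN): min(37, -17, 18) = -17
K (MAX): max(11, -3, -17) = 11
AK (MIN): min(-16, -38, 46) = -38
AL (MIN): min(-33, 36) = -33
AM (MIN): min(-23, -37) = -37
L (MAX): max(-38, -33, -37) = -33
AN (MIN): min(5, -34) = -34
AP (MIN): min(-25, -16, -43) = -43
AQ (MIN): min(45, -28) = -28
M (MAX): max(-34, -43, -28) = -28
C (MIN): min(11, -33, -28) = -33
N (MIN): min(42, -28, -23, 16) = -28
P (MIN): min(14, -14, -18) = -18
D (MAX): max(-28, -18) = -18
Q (MIN): min(-34, 20, -23) = -34
R (MIN): min(-17, 37, -27, -47) = -47
S (MIN): min(-23, -14, 31) = -23
T (MIN): min(9, -32) = -32
E (MAX): max(-34, -47, -23, -32) = -23
U (MIN): min(-27, -30, -9) = -30
V (MIN): min(-43, 36, -32) = -43
F (MAX): max(-30, -43) = -30
W (MIN): min(12, -43, 44) = -43
X (MIN): min(21, -1) = -1
Y (MIN): min(15, 47) = 15
G (MAX): max(-43, -1, 15) = 15
A (MIN): min(-18, -23, -30, 15) = -30
MAX prefers the higher value; C=-33, A=-30. A is better since -30 > -33.

A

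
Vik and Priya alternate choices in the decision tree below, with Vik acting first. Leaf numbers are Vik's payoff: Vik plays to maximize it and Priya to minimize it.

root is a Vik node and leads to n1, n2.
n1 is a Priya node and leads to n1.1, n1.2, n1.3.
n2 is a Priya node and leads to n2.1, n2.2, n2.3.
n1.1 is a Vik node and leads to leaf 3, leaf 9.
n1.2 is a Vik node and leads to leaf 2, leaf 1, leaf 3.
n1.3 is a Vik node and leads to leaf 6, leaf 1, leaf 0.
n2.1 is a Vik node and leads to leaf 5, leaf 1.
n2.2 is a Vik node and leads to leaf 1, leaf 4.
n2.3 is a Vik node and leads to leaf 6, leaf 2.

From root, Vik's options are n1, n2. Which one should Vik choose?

n1.1 (Vik): max(3, 9) = 9
n1.2 (Vik): max(2, 1, 3) = 3
n1.3 (Vik): max(6, 1, 0) = 6
n1 (Priya): min(9, 3, 6) = 3
n2.1 (Vik): max(5, 1) = 5
n2.2 (Vik): max(1, 4) = 4
n2.3 (Vik): max(6, 2) = 6
n2 (Priya): min(5, 4, 6) = 4
root (Vik): max(3, 4) = 4
Vik at root wants the highest of {n1=3, n2=4}, so chooses n2.

n2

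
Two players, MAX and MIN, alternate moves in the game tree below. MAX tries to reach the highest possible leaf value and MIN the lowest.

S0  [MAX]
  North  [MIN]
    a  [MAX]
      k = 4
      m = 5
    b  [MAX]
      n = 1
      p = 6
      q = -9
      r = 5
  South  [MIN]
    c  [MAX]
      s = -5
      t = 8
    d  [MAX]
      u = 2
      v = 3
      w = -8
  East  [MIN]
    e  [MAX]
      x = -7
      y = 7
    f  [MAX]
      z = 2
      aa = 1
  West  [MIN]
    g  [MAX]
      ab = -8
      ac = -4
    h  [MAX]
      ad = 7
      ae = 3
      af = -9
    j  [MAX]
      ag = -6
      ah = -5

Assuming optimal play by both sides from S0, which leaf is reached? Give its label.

a (MAX): max(4, 5) = 5
b (MAX): max(1, 6, -9, 5) = 6
North (MIN): min(5, 6) = 5
c (MAX): max(-5, 8) = 8
d (MAX): max(2, 3, -8) = 3
South (MIN): min(8, 3) = 3
e (MAX): max(-7, 7) = 7
f (MAX): max(2, 1) = 2
East (MIN): min(7, 2) = 2
g (MAX): max(-8, -4) = -4
h (MAX): max(7, 3, -9) = 7
j (MAX): max(-6, -5) = -5
West (MIN): min(-4, 7, -5) = -5
S0 (MAX): max(5, 3, 2, -5) = 5
At S0, MAX picks North (highest: 5).
At North, MIN picks a (lowest: 5).
At a, MAX picks m (highest: 5).
Terminal value 5.

m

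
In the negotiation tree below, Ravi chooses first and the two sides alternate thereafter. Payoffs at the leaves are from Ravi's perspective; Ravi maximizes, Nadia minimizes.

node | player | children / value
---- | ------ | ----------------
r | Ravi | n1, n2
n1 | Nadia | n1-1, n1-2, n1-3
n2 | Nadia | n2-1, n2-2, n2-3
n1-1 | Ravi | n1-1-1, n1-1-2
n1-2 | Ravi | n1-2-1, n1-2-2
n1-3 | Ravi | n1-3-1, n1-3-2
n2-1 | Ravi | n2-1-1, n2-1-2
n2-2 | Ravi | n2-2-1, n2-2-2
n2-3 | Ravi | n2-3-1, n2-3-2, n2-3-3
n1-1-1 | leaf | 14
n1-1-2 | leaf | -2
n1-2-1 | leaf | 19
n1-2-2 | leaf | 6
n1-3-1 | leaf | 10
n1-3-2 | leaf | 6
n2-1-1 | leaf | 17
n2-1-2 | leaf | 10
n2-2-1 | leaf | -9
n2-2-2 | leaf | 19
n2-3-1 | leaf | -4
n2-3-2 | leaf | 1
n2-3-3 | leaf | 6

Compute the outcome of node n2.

n2-1 (Ravi): max(17, 10) = 17
n2-2 (Ravi): max(-9, 19) = 19
n2-3 (Ravi): max(-4, 1, 6) = 6
n2 (Nadia): min(17, 19, 6) = 6

6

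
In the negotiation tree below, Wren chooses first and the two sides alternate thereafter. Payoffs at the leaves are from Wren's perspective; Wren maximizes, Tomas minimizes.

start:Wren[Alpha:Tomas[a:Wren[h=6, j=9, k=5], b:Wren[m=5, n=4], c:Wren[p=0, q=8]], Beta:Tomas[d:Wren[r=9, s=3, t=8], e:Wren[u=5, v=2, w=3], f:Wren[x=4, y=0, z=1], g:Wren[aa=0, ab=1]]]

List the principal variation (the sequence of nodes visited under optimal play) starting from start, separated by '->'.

start -> Alpha -> b -> m

a (Wren): max(6, 9, 5) = 9
b (Wren): max(5, 4) = 5
c (Wren): max(0, 8) = 8
Alpha (Tomas): min(9, 5, 8) = 5
d (Wren): max(9, 3, 8) = 9
e (Wren): max(5, 2, 3) = 5
f (Wren): max(4, 0, 1) = 4
g (Wren): max(0, 1) = 1
Beta (Tomas): min(9, 5, 4, 1) = 1
start (Wren): max(5, 1) = 5
At start, Wren picks Alpha (highest: 5).
At Alpha, Tomas picks b (lowest: 5).
At b, Wren picks m (highest: 5).
Terminal value 5.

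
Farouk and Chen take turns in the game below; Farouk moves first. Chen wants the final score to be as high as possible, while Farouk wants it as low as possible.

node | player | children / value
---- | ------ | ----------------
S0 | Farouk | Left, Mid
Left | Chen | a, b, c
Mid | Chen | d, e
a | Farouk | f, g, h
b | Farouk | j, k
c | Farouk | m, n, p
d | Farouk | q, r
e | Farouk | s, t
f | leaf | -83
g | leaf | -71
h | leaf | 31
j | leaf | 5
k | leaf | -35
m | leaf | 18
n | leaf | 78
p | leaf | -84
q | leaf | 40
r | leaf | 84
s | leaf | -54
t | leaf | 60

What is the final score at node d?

d (Farouk): min(40, 84) = 40

40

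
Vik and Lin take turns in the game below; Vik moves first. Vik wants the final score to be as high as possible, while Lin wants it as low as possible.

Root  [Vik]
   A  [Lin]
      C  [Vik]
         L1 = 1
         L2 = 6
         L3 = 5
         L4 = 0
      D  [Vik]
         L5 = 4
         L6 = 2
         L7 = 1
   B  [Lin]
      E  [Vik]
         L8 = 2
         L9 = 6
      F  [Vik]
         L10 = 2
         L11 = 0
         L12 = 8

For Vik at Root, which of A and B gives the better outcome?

B

C (Vik): max(1, 6, 5, 0) = 6
D (Vik): max(4, 2, 1) = 4
A (Lin): min(6, 4) = 4
E (Vik): max(2, 6) = 6
F (Vik): max(2, 0, 8) = 8
B (Lin): min(6, 8) = 6
Vik prefers the higher value; A=4, B=6. B is better since 6 > 4.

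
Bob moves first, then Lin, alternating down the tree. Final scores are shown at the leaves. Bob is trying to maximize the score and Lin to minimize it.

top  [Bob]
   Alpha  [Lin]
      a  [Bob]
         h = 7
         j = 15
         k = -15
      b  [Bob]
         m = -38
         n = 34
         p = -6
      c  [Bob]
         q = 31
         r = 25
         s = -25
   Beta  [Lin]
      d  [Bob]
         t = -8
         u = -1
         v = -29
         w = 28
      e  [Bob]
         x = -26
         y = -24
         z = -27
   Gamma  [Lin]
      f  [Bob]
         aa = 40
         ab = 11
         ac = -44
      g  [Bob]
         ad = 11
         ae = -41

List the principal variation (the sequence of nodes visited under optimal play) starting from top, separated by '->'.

a (Bob): max(7, 15, -15) = 15
b (Bob): max(-38, 34, -6) = 34
c (Bob): max(31, 25, -25) = 31
Alpha (Lin): min(15, 34, 31) = 15
d (Bob): max(-8, -1, -29, 28) = 28
e (Bob): max(-26, -24, -27) = -24
Beta (Lin): min(28, -24) = -24
f (Bob): max(40, 11, -44) = 40
g (Bob): max(11, -41) = 11
Gamma (Lin): min(40, 11) = 11
top (Bob): max(15, -24, 11) = 15
At top, Bob picks Alpha (highest: 15).
At Alpha, Lin picks a (lowest: 15).
At a, Bob picks j (highest: 15).
Terminal value 15.

top -> Alpha -> a -> j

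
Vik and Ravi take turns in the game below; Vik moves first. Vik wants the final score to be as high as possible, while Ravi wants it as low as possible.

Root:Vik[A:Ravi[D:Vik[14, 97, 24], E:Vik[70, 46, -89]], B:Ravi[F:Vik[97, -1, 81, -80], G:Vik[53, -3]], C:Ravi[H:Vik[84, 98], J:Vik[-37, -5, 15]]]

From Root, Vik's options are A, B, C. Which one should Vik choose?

D (Vik): max(14, 97, 24) = 97
E (Vik): max(70, 46, -89) = 70
A (Ravi): min(97, 70) = 70
F (Vik): max(97, -1, 81, -80) = 97
G (Vik): max(53, -3) = 53
B (Ravi): min(97, 53) = 53
H (Vik): max(84, 98) = 98
J (Vik): max(-37, -5, 15) = 15
C (Ravi): min(98, 15) = 15
Root (Vik): max(70, 53, 15) = 70
Vik at Root wants the highest of {A=70, B=53, C=15}, so chooses A.

A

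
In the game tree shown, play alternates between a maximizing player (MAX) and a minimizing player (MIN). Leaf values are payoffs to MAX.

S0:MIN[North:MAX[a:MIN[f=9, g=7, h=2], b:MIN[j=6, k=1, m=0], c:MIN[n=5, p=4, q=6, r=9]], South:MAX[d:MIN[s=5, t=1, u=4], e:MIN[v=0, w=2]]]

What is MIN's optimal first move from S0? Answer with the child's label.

a (MIN): min(9, 7, 2) = 2
b (MIN): min(6, 1, 0) = 0
c (MIN): min(5, 4, 6, 9) = 4
North (MAX): max(2, 0, 4) = 4
d (MIN): min(5, 1, 4) = 1
e (MIN): min(0, 2) = 0
South (MAX): max(1, 0) = 1
S0 (MIN): min(4, 1) = 1
MIN at S0 wants the lowest of {North=4, South=1}, so chooses South.

South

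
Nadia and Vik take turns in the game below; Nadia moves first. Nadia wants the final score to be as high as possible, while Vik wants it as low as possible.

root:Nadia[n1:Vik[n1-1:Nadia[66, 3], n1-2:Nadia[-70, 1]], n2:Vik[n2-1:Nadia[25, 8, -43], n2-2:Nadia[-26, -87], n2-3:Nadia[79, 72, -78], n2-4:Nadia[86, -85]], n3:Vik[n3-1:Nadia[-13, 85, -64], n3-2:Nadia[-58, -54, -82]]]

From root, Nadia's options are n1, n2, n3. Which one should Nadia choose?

n1

n1-1 (Nadia): max(66, 3) = 66
n1-2 (Nadia): max(-70, 1) = 1
n1 (Vik): min(66, 1) = 1
n2-1 (Nadia): max(25, 8, -43) = 25
n2-2 (Nadia): max(-26, -87) = -26
n2-3 (Nadia): max(79, 72, -78) = 79
n2-4 (Nadia): max(86, -85) = 86
n2 (Vik): min(25, -26, 79, 86) = -26
n3-1 (Nadia): max(-13, 85, -64) = 85
n3-2 (Nadia): max(-58, -54, -82) = -54
n3 (Vik): min(85, -54) = -54
root (Nadia): max(1, -26, -54) = 1
Nadia at root wants the highest of {n1=1, n2=-26, n3=-54}, so chooses n1.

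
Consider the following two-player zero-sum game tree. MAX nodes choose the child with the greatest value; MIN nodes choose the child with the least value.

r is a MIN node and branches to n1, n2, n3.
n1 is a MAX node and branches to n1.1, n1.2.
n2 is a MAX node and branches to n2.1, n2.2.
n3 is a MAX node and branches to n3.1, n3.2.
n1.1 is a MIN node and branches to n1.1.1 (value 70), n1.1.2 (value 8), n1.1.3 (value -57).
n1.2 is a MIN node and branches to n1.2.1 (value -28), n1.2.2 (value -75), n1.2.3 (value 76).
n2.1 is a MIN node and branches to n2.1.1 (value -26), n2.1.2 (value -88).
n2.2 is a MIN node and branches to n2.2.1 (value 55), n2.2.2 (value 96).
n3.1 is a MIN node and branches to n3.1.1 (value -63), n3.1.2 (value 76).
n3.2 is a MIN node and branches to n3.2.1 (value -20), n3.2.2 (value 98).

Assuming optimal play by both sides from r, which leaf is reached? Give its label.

n1.1 (MIN): min(70, 8, -57) = -57
n1.2 (MIN): min(-28, -75, 76) = -75
n1 (MAX): max(-57, -75) = -57
n2.1 (MIN): min(-26, -88) = -88
n2.2 (MIN): min(55, 96) = 55
n2 (MAX): max(-88, 55) = 55
n3.1 (MIN): min(-63, 76) = -63
n3.2 (MIN): min(-20, 98) = -20
n3 (MAX): max(-63, -20) = -20
r (MIN): min(-57, 55, -20) = -57
At r, MIN picks n1 (lowest: -57).
At n1, MAX picks n1.1 (highest: -57).
At n1.1, MIN picks n1.1.3 (lowest: -57).
Terminal value -57.

n1.1.3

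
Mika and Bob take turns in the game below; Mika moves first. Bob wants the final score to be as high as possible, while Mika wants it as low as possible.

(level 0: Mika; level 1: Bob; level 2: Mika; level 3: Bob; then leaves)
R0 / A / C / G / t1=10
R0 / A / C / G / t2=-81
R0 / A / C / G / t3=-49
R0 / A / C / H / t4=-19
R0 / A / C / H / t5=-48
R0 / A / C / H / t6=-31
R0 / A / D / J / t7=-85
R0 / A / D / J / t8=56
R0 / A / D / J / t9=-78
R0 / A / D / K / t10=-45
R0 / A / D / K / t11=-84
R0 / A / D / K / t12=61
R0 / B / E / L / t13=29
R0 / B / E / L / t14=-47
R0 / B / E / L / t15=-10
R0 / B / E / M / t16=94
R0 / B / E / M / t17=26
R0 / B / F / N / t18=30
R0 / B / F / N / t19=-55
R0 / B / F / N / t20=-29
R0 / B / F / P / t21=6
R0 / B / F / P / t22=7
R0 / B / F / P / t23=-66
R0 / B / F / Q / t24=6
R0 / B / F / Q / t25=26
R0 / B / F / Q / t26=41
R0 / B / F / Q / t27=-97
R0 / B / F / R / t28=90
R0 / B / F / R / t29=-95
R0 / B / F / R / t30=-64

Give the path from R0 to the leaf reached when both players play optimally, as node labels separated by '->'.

G (Bob): max(10, -81, -49) = 10
H (Bob): max(-19, -48, -31) = -19
C (Mika): min(10, -19) = -19
J (Bob): max(-85, 56, -78) = 56
K (Bob): max(-45, -84, 61) = 61
D (Mika): min(56, 61) = 56
A (Bob): max(-19, 56) = 56
L (Bob): max(29, -47, -10) = 29
M (Bob): max(94, 26) = 94
E (Mika): min(29, 94) = 29
N (Bob): max(30, -55, -29) = 30
P (Bob): max(6, 7, -66) = 7
Q (Bob): max(6, 26, 41, -97) = 41
R (Bob): max(90, -95, -64) = 90
F (Mika): min(30, 7, 41, 90) = 7
B (Bob): max(29, 7) = 29
R0 (Mika): min(56, 29) = 29
At R0, Mika picks B (lowest: 29).
At B, Bob picks E (highest: 29).
At E, Mika picks L (lowest: 29).
At L, Bob picks t13 (highest: 29).
Terminal value 29.

R0 -> B -> E -> L -> t13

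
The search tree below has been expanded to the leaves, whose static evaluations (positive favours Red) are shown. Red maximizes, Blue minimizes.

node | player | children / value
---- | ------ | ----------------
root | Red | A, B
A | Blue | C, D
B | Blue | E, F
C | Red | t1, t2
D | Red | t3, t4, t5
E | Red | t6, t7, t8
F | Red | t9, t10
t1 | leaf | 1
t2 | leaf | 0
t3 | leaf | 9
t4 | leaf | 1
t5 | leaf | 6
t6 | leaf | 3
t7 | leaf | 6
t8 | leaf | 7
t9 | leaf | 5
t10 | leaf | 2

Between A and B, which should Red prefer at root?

B

C (Red): max(1, 0) = 1
D (Red): max(9, 1, 6) = 9
A (Blue): min(1, 9) = 1
E (Red): max(3, 6, 7) = 7
F (Red): max(5, 2) = 5
B (Blue): min(7, 5) = 5
Red prefers the higher value; A=1, B=5. B is better since 5 > 1.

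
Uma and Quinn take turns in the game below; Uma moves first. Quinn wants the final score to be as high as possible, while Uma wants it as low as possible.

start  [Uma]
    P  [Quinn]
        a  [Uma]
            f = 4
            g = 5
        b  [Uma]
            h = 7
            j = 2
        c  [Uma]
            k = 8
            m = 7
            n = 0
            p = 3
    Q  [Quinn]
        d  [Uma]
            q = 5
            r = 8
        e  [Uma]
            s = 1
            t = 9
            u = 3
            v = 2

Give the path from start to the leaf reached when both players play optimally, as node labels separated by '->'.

start -> P -> a -> f

a (Uma): min(4, 5) = 4
b (Uma): min(7, 2) = 2
c (Uma): min(8, 7, 0, 3) = 0
P (Quinn): max(4, 2, 0) = 4
d (Uma): min(5, 8) = 5
e (Uma): min(1, 9, 3, 2) = 1
Q (Quinn): max(5, 1) = 5
start (Uma): min(4, 5) = 4
At start, Uma picks P (lowest: 4).
At P, Quinn picks a (highest: 4).
At a, Uma picks f (lowest: 4).
Terminal value 4.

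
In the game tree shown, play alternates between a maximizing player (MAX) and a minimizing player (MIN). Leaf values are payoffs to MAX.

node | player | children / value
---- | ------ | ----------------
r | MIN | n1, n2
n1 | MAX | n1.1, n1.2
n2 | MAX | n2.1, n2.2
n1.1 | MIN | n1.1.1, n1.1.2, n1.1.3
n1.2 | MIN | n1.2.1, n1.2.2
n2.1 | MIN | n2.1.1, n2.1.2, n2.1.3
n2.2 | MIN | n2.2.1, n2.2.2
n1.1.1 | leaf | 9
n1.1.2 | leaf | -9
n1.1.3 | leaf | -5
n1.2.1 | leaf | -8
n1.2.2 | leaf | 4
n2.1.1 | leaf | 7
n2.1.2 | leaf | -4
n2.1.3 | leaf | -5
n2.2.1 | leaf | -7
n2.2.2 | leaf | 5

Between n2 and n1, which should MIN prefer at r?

n2.1 (MIN): min(7, -4, -5) = -5
n2.2 (MIN): min(-7, 5) = -7
n2 (MAX): max(-5, -7) = -5
n1.1 (MIN): min(9, -9, -5) = -9
n1.2 (MIN): min(-8, 4) = -8
n1 (MAX): max(-9, -8) = -8
MIN prefers the lower value; n2=-5, n1=-8. n1 is better since -8 < -5.

n1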